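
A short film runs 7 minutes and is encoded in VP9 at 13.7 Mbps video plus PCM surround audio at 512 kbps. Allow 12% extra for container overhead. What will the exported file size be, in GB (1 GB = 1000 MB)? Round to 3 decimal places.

7 min = 420 s
Audio: 512 kbps = 0.512 Mbps.
Total bitrate: 13.7 + 0.512 = 14.212 Mbps.
Stream data: 14.212 Mbps × 420 s = 5969.0 Mb.
With 12% container overhead: ×1.12.
6,685 Mb ÷ 8 = 835.7 MB → 0.8357 GB.

0.836 GB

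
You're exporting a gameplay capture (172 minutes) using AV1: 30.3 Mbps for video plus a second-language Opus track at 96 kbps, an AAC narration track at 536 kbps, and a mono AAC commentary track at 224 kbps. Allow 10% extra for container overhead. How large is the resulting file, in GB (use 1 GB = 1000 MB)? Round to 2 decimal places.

172 min = 10320 s
Audio total: 96 + 536 + 224 = 856 kbps = 0.856 Mbps.
Total bitrate: 30.3 + 0.856 = 31.156 Mbps.
Stream data: 31.156 Mbps × 10320 s = 321529.9 Mb.
With 10% container overhead: ×1.10.
353,683 Mb ÷ 8 = 44,210 MB → 44.21 GB.

44.21 GB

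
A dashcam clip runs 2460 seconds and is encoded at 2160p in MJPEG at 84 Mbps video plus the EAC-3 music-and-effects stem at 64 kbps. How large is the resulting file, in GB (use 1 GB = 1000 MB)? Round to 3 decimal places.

Audio: 64 kbps = 0.064 Mbps.
Total bitrate: 84 + 0.064 = 84.064 Mbps.
Stream data: 84.064 Mbps × 2460 s = 206797.4 Mb.
206,797 Mb ÷ 8 = 25,850 MB → 25.85 GB.

25.850 GB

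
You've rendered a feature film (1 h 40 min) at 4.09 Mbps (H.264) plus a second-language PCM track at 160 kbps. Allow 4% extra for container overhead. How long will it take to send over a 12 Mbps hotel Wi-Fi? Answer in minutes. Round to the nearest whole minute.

37 minutes

1 h 40 min = 100 min = 6000 s
Audio: 160 kbps = 0.160 Mbps.
Total bitrate: 4.250 Mbps.
File: 4.250 Mbps × 6000 s = 25500.0 Mb.
With 4% container overhead: ×1.04. → 26520.0 Mb.
At 12 Mbps: 26520.0 / 12 = 2210.0 s ≈ 36.8 minutes.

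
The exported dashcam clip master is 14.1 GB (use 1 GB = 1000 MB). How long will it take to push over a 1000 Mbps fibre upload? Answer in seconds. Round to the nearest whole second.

113 seconds

File: 14.1 GB = 112800.0 Mb.
At 1000 Mbps: 112800.0 / 1000 = 112.8 s ≈ 113 seconds.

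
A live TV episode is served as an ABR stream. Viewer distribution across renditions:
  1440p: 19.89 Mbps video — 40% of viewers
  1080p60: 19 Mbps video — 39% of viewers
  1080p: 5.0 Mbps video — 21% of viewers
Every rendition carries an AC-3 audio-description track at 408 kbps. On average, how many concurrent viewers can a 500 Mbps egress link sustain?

Audio: 408 kbps = 0.408 Mbps.
Average per-viewer bitrate: 0.40×20.298 + 0.39×19.408 + 0.21×5.408 = 16.824 Mbps.
500 Mbps = 500.0 Mbps; 500.0 / 16.824 = 29.72 → 29.

29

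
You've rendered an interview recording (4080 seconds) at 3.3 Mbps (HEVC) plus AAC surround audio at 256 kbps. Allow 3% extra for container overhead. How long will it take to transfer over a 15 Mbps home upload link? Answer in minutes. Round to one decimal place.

Audio: 256 kbps = 0.256 Mbps.
Total bitrate: 3.556 Mbps.
File: 3.556 Mbps × 4080 s = 14508.5 Mb.
With 3% container overhead: ×1.03. → 14943.7 Mb.
At 15 Mbps: 14943.7 / 15 = 996.2 s ≈ 16.6 minutes.

16.6 minutes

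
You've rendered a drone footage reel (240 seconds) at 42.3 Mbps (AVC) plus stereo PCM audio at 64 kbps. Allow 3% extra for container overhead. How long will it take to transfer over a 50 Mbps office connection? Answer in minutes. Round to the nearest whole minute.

Audio: 64 kbps = 0.064 Mbps.
Total bitrate: 42.364 Mbps.
File: 42.364 Mbps × 240 s = 10167.4 Mb.
With 3% container overhead: ×1.03. → 10472.4 Mb.
At 50 Mbps: 10472.4 / 50 = 209.4 s ≈ 3.49 minutes.

3 minutes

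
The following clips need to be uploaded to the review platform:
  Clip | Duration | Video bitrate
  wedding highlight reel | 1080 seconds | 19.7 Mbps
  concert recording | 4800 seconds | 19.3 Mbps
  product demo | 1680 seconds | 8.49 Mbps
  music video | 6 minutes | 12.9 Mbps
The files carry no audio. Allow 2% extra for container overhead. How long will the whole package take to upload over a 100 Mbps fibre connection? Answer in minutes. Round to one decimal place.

wedding highlight reel: 19.700 Mbps × 1080 s × 1.02 = 21701.5 Mb
concert recording: 19.300 Mbps × 4800 s × 1.02 = 94492.8 Mb
product demo: 8.490 Mbps × 1680 s × 1.02 = 14548.5 Mb
music video: 12.900 Mbps × 360 s × 1.02 = 4736.9 Mb
Total: 135479.7 Mb = 16935.0 MB.
At 100 Mbps: 135479.7 / 100 = 1355 s ≈ 22.6 minutes.

22.6 minutes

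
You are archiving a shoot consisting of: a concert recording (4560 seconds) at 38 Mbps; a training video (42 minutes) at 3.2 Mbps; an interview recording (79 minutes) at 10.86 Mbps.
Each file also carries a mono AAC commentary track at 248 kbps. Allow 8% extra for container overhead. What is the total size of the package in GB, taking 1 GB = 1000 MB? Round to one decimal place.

Audio: 248 kbps = 0.248 Mbps.
concert recording: 38.248 Mbps × 4560 s × 1.08 = 188363.8 Mb
training video: 3.448 Mbps × 2520 s × 1.08 = 9384.1 Mb
interview recording: 11.108 Mbps × 4740 s × 1.08 = 56864.1 Mb
Total: 254611.9 Mb = 31826.5 MB.
= 31.83 GB.

31.8 GB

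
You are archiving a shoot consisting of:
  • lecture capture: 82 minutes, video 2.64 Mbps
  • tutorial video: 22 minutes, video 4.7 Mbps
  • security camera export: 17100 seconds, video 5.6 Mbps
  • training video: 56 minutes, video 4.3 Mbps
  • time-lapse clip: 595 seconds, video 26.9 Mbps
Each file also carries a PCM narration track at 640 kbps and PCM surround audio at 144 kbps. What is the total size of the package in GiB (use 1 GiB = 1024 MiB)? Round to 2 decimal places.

19.42 GiB

Audio total: 640 + 144 = 784 kbps = 0.784 Mbps.
lecture capture: 3.424 Mbps × 4920 s = 16846.1 Mb
tutorial video: 5.484 Mbps × 1320 s = 7238.9 Mb
security camera export: 6.384 Mbps × 17100 s = 109166.4 Mb
training video: 5.084 Mbps × 3360 s = 17082.2 Mb
time-lapse clip: 27.684 Mbps × 595 s = 16472.0 Mb
Total: 166805.6 Mb = 20850.7 MB.
= 19.42 GiB.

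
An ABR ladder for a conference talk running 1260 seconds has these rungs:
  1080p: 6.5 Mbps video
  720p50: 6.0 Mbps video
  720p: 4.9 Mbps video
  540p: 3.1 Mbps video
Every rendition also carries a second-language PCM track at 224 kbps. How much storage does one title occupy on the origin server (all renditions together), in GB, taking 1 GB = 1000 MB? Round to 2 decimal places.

Audio: 224 kbps = 0.224 Mbps.
Sum of rendition bitrates: (6.5+0.224) + (6.0+0.224) + (4.9+0.224) + (3.1+0.224) = 21.396 Mbps.
× 1260 s = 26,959 Mb = 3,370 MB = 3.370 GB.

3.37 GB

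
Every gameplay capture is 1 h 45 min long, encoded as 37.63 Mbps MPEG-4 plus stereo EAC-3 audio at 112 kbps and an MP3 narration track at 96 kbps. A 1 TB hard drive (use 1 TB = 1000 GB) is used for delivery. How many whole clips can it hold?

33

1 h 45 min = 105 min = 6300 s
Audio total: 112 + 96 = 208 kbps = 0.208 Mbps.
Total bitrate: 37.838 Mbps.
Per item: 37.838 Mbps × 6300 s = 238,379 Mb = 29,797 MB.
Capacity: 1 TB = 8,000,000 Mb; 33.56 items → 33 complete.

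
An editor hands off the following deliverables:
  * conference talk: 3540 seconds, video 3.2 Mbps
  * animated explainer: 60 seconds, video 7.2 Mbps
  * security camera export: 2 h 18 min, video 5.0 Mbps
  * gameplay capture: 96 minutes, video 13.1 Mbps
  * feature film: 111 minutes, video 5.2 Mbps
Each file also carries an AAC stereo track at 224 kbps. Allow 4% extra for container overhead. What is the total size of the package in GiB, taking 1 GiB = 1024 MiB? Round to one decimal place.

Audio: 224 kbps = 0.224 Mbps.
conference talk: 3.424 Mbps × 3540 s × 1.04 = 12605.8 Mb
animated explainer: 7.424 Mbps × 60 s × 1.04 = 463.3 Mb
security camera export: 5.224 Mbps × 8280 s × 1.04 = 44984.9 Mb
gameplay capture: 13.324 Mbps × 5760 s × 1.04 = 79816.1 Mb
feature film: 5.424 Mbps × 6660 s × 1.04 = 37568.8 Mb
Total: 175438.8 Mb = 21929.9 MB.
= 20.42 GiB.

20.4 GiB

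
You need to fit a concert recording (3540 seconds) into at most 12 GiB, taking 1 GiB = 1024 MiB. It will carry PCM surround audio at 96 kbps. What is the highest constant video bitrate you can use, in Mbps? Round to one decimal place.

29.0 Mbps

Budget: 12 GiB = 103079.2 Mb.
Total bitrate budget: 103079.2 Mb / 3540 s = 29.118 Mbps.
Audio: 96 kbps = 0.096 Mbps.
Video: 29.118 − 0.096 = 29.022 Mbps.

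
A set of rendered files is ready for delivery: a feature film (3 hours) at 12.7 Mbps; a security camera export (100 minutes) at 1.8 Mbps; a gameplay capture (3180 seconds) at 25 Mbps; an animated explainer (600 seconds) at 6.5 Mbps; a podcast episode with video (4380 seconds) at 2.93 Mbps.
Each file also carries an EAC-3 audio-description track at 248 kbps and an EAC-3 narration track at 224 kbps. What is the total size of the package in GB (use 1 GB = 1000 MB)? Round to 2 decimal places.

Audio total: 248 + 224 = 472 kbps = 0.472 Mbps.
feature film: 13.172 Mbps × 10800 s = 142257.6 Mb
security camera export: 2.272 Mbps × 6000 s = 13632.0 Mb
gameplay capture: 25.472 Mbps × 3180 s = 81001.0 Mb
animated explainer: 6.972 Mbps × 600 s = 4183.2 Mb
podcast episode with video: 3.402 Mbps × 4380 s = 14900.8 Mb
Total: 255974.5 Mb = 31996.8 MB.
= 32.00 GB.

32.00 GB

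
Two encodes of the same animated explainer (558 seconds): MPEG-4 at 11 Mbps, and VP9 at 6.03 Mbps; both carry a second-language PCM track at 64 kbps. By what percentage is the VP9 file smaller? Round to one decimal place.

Audio: 64 kbps = 0.064 Mbps.
MPEG-4: 11.064 Mbps × 558 s = 6173.7 Mb = 0.719 GiB.
VP9: 6.094 Mbps × 558 s = 3400.5 Mb = 0.396 GiB.
Reduction: (1 − 0.396/0.719) × 100 = 44.92%.

44.9%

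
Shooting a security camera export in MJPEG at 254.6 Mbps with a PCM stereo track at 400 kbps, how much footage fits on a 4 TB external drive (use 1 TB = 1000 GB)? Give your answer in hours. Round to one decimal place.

34.9 hours

Audio: 400 kbps = 0.400 Mbps.
Total bitrate: 254.6 + 0.400 = 255.000 Mbps.
Capacity: 4 TB = 32,000,000 Mb.
Recording time: 32,000,000 / 255.000 = 125,490 s ≈ 34.9 hours.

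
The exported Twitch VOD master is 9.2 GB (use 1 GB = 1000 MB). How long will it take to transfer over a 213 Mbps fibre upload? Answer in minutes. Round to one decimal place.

File: 9.2 GB = 73600.0 Mb.
At 213 Mbps: 73600.0 / 213 = 345.5 s ≈ 5.76 minutes.

5.8 minutes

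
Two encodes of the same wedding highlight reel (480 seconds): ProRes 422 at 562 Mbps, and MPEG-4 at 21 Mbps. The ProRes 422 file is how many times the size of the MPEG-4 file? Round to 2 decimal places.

26.76

ProRes 422: 562.000 Mbps × 480 s = 269760.0 Mb = 33.720 GB.
MPEG-4: 21.000 Mbps × 480 s = 10080.0 Mb = 1.260 GB.
Ratio: 33.720 / 1.260 = 26.762.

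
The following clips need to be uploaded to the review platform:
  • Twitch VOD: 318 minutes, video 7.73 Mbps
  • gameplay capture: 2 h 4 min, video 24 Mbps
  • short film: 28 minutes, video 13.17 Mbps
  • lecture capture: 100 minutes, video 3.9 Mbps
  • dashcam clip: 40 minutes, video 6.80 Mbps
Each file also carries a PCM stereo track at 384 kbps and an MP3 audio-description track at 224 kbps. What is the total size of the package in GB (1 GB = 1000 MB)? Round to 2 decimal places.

Audio total: 384 + 224 = 608 kbps = 0.608 Mbps.
Twitch VOD: 8.338 Mbps × 19080 s = 159089.0 Mb
gameplay capture: 24.608 Mbps × 7440 s = 183083.5 Mb
short film: 13.778 Mbps × 1680 s = 23147.0 Mb
lecture capture: 4.508 Mbps × 6000 s = 27048.0 Mb
dashcam clip: 7.408 Mbps × 2400 s = 17779.2 Mb
Total: 410146.8 Mb = 51268.3 MB.
= 51.27 GB.

51.27 GB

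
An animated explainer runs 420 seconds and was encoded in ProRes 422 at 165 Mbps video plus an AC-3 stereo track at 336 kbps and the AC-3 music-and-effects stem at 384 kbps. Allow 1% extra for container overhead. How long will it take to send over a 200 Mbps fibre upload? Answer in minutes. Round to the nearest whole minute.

6 minutes

Audio total: 336 + 384 = 720 kbps = 0.720 Mbps.
Total bitrate: 165.720 Mbps.
File: 165.720 Mbps × 420 s = 69602.4 Mb.
With 1% container overhead: ×1.01. → 70298.4 Mb.
At 200 Mbps: 70298.4 / 200 = 351.5 s ≈ 5.86 minutes.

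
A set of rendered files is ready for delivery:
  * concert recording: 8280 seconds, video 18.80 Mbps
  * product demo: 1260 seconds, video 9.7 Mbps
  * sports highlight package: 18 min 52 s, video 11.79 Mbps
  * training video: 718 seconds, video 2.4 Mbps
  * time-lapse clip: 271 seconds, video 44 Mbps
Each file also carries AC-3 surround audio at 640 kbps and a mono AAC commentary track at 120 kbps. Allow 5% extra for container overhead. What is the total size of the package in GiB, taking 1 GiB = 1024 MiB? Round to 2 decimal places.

Audio total: 640 + 120 = 760 kbps = 0.760 Mbps.
concert recording: 19.560 Mbps × 8280 s × 1.05 = 170054.6 Mb
product demo: 10.460 Mbps × 1260 s × 1.05 = 13838.6 Mb
sports highlight package: 12.550 Mbps × 1132 s × 1.05 = 14916.9 Mb
training video: 3.160 Mbps × 718 s × 1.05 = 2382.3 Mb
time-lapse clip: 44.760 Mbps × 271 s × 1.05 = 12736.5 Mb
Total: 213928.9 Mb = 26741.1 MB.
= 24.90 GiB.

24.90 GiB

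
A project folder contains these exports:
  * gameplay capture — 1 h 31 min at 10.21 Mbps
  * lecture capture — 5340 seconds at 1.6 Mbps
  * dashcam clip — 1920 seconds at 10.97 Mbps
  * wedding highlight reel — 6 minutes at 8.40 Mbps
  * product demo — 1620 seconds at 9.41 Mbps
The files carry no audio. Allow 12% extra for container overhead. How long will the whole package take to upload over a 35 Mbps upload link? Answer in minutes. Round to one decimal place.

gameplay capture: 10.210 Mbps × 5460 s × 1.12 = 62436.2 Mb
lecture capture: 1.600 Mbps × 5340 s × 1.12 = 9569.3 Mb
dashcam clip: 10.970 Mbps × 1920 s × 1.12 = 23589.9 Mb
wedding highlight reel: 8.400 Mbps × 360 s × 1.12 = 3386.9 Mb
product demo: 9.410 Mbps × 1620 s × 1.12 = 17073.5 Mb
Total: 116055.7 Mb = 14507.0 MB.
At 35 Mbps: 116055.7 / 35 = 3316 s ≈ 55.3 minutes.

55.3 minutes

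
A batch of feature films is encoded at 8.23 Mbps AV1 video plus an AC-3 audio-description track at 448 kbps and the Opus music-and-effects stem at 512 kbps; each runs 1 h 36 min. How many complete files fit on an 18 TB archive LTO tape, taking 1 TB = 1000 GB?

1 h 36 min = 96 min = 5760 s
Audio total: 448 + 512 = 960 kbps = 0.960 Mbps.
Total bitrate: 9.190 Mbps.
Per item: 9.190 Mbps × 5760 s = 52,934 Mb = 6,617 MB.
Capacity: 18 TB = 144,000,000 Mb; 2720.35 items → 2720 complete.

2720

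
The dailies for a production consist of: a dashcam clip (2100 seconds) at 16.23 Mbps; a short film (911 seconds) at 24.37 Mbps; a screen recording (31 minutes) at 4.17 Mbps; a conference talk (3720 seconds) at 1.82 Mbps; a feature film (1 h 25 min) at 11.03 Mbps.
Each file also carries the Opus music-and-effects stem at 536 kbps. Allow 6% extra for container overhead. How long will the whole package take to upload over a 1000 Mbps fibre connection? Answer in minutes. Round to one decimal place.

Audio: 536 kbps = 0.536 Mbps.
dashcam clip: 16.766 Mbps × 2100 s × 1.06 = 37321.1 Mb
short film: 24.906 Mbps × 911 s × 1.06 = 24050.7 Mb
screen recording: 4.706 Mbps × 1860 s × 1.06 = 9278.3 Mb
conference talk: 2.356 Mbps × 3720 s × 1.06 = 9290.2 Mb
feature film: 11.566 Mbps × 5100 s × 1.06 = 62525.8 Mb
Total: 142466.2 Mb = 17808.3 MB.
At 1000 Mbps: 142466.2 / 1000 = 142 s ≈ 2.37 minutes.

2.4 minutes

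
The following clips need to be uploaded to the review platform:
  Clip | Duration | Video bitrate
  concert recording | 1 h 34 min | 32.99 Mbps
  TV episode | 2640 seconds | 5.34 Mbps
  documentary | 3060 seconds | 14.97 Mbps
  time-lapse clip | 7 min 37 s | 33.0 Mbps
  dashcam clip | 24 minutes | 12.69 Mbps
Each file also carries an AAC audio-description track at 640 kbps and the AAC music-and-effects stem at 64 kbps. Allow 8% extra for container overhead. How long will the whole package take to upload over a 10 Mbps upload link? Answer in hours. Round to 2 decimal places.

Audio total: 640 + 64 = 704 kbps = 0.704 Mbps.
concert recording: 33.694 Mbps × 5640 s × 1.08 = 205236.9 Mb
TV episode: 6.044 Mbps × 2640 s × 1.08 = 17232.7 Mb
documentary: 15.674 Mbps × 3060 s × 1.08 = 51799.4 Mb
time-lapse clip: 33.704 Mbps × 457 s × 1.08 = 16634.9 Mb
dashcam clip: 13.394 Mbps × 1440 s × 1.08 = 20830.3 Mb
Total: 311734.3 Mb = 38966.8 MB.
At 10 Mbps: 311734.3 / 10 = 31173 s ≈ 8.66 hours.

8.66 hours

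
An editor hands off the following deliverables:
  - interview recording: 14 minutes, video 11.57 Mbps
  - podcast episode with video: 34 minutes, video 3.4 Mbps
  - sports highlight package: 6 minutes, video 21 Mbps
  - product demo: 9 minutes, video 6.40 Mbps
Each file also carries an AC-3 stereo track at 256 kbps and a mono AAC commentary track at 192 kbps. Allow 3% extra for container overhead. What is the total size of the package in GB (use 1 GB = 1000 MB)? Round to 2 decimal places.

Audio total: 256 + 192 = 448 kbps = 0.448 Mbps.
interview recording: 12.018 Mbps × 840 s × 1.03 = 10398.0 Mb
podcast episode with video: 3.848 Mbps × 2040 s × 1.03 = 8085.4 Mb
sports highlight package: 21.448 Mbps × 360 s × 1.03 = 7952.9 Mb
product demo: 6.848 Mbps × 540 s × 1.03 = 3808.9 Mb
Total: 30245.2 Mb = 3780.6 MB.
= 3.781 GB.

3.78 GB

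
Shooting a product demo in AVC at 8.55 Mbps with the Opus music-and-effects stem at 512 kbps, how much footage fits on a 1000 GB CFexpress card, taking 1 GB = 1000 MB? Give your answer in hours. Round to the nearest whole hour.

Audio: 512 kbps = 0.512 Mbps.
Total bitrate: 8.55 + 0.512 = 9.062 Mbps.
Capacity: 1000 GB = 8,000,000 Mb.
Recording time: 8,000,000 / 9.062 = 882,807 s ≈ 245 hours.

245 hours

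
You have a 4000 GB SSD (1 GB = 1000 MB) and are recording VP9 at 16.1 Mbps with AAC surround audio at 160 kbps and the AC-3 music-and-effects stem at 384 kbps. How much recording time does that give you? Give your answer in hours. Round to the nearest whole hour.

534 hours

Audio total: 160 + 384 = 544 kbps = 0.544 Mbps.
Total bitrate: 16.1 + 0.544 = 16.644 Mbps.
Capacity: 4000 GB = 32,000,000 Mb.
Recording time: 32,000,000 / 16.644 = 1,922,615 s ≈ 534 hours.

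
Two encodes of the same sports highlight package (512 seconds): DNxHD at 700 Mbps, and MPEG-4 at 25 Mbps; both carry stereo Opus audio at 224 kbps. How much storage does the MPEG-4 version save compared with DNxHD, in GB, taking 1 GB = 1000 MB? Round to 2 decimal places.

Audio: 224 kbps = 0.224 Mbps.
DNxHD: 700.224 Mbps × 512 s = 358514.7 Mb = 44.814 GB.
MPEG-4: 25.224 Mbps × 512 s = 12914.7 Mb = 1.614 GB.
Saving: 44.814 − 1.614 = 43.200 GB.

43.20 GB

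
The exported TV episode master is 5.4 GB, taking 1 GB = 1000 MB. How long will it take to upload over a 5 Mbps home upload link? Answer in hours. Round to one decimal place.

2.4 hours

File: 5.4 GB = 43200.0 Mb.
At 5 Mbps: 43200.0 / 5 = 8640.0 s ≈ 2.4 hours.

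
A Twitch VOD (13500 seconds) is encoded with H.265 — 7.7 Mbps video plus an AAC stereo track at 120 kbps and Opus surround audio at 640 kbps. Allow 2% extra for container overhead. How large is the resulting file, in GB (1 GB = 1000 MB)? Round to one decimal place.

Audio total: 120 + 640 = 760 kbps = 0.760 Mbps.
Total bitrate: 7.7 + 0.760 = 8.460 Mbps.
Stream data: 8.460 Mbps × 13500 s = 114210.0 Mb.
With 2% container overhead: ×1.02.
116,494 Mb ÷ 8 = 14,562 MB → 14.56 GB.

14.6 GB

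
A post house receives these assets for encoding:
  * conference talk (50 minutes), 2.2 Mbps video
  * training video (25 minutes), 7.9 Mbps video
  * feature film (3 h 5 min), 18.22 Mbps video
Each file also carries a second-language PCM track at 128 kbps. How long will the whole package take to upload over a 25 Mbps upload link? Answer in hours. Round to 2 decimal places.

Audio: 128 kbps = 0.128 Mbps.
conference talk: 2.328 Mbps × 3000 s = 6984.0 Mb
training video: 8.028 Mbps × 1500 s = 12042.0 Mb
feature film: 18.348 Mbps × 11100 s = 203662.8 Mb
Total: 222688.8 Mb = 27836.1 MB.
At 25 Mbps: 222688.8 / 25 = 8908 s ≈ 2.47 hours.

2.47 hours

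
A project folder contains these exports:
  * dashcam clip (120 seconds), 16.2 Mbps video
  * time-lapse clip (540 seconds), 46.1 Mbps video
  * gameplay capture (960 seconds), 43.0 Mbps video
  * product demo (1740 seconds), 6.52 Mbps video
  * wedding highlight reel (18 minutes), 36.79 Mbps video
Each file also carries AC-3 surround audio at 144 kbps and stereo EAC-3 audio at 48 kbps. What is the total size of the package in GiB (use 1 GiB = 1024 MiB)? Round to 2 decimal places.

Audio total: 144 + 48 = 192 kbps = 0.192 Mbps.
dashcam clip: 16.392 Mbps × 120 s = 1967.0 Mb
time-lapse clip: 46.292 Mbps × 540 s = 24997.7 Mb
gameplay capture: 43.192 Mbps × 960 s = 41464.3 Mb
product demo: 6.712 Mbps × 1740 s = 11678.9 Mb
wedding highlight reel: 36.982 Mbps × 1080 s = 39940.6 Mb
Total: 120048.5 Mb = 15006.1 MB.
= 13.98 GiB.

13.98 GiB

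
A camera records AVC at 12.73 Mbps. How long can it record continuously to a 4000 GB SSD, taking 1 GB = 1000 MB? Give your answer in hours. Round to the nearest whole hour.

698 hours

Capacity: 4000 GB = 32,000,000 Mb.
Recording time: 32,000,000 / 12.730 = 2,513,747 s ≈ 698 hours.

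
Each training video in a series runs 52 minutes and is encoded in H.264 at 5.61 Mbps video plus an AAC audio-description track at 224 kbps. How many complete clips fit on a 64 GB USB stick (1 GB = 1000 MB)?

52 min = 3120 s
Audio: 224 kbps = 0.224 Mbps.
Total bitrate: 5.834 Mbps.
Per item: 5.834 Mbps × 3120 s = 18,202 Mb = 2,275 MB.
Capacity: 64 GB = 512,000 Mb; 28.13 items → 28 complete.

28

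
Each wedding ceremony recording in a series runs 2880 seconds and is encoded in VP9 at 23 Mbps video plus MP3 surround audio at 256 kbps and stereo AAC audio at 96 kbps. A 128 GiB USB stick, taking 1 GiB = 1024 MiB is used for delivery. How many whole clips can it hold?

Audio total: 256 + 96 = 352 kbps = 0.352 Mbps.
Total bitrate: 23.352 Mbps.
Per item: 23.352 Mbps × 2880 s = 67,254 Mb = 8,407 MB.
Capacity: 128 GiB = 1,099,512 Mb; 16.35 items → 16 complete.

16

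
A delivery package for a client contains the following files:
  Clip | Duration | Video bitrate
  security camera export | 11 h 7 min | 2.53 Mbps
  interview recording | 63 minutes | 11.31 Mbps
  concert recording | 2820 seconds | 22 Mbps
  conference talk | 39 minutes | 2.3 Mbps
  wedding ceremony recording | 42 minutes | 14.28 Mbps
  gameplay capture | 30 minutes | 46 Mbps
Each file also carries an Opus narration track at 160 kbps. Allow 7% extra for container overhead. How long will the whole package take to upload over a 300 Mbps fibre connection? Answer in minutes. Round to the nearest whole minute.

Audio: 160 kbps = 0.160 Mbps.
security camera export: 2.690 Mbps × 40020 s × 1.07 = 115189.6 Mb
interview recording: 11.470 Mbps × 3780 s × 1.07 = 46391.6 Mb
concert recording: 22.160 Mbps × 2820 s × 1.07 = 66865.6 Mb
conference talk: 2.460 Mbps × 2340 s × 1.07 = 6159.3 Mb
wedding ceremony recording: 14.440 Mbps × 2520 s × 1.07 = 38936.0 Mb
gameplay capture: 46.160 Mbps × 1800 s × 1.07 = 88904.2 Mb
Total: 362446.2 Mb = 45305.8 MB.
At 300 Mbps: 362446.2 / 300 = 1208 s ≈ 20.1 minutes.

20 minutes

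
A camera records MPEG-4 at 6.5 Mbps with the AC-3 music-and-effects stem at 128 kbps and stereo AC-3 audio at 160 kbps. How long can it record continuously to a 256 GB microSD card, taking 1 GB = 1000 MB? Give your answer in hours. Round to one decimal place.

Audio total: 128 + 160 = 288 kbps = 0.288 Mbps.
Total bitrate: 6.5 + 0.288 = 6.788 Mbps.
Capacity: 256 GB = 2,048,000 Mb.
Recording time: 2,048,000 / 6.788 = 301,709 s ≈ 83.8 hours.

83.8 hours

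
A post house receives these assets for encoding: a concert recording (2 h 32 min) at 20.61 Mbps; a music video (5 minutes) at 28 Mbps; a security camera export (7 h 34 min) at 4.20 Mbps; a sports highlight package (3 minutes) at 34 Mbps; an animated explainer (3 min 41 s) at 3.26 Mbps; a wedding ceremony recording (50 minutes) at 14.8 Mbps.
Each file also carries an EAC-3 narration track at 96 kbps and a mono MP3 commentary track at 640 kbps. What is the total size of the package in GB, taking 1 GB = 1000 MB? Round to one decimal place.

Audio total: 96 + 640 = 736 kbps = 0.736 Mbps.
concert recording: 21.346 Mbps × 9120 s = 194675.5 Mb
music video: 28.736 Mbps × 300 s = 8620.8 Mb
security camera export: 4.936 Mbps × 27240 s = 134456.6 Mb
sports highlight package: 34.736 Mbps × 180 s = 6252.5 Mb
animated explainer: 3.996 Mbps × 221 s = 883.1 Mb
wedding ceremony recording: 15.536 Mbps × 3000 s = 46608.0 Mb
Total: 391496.6 Mb = 48937.1 MB.
= 48.94 GB.

48.9 GB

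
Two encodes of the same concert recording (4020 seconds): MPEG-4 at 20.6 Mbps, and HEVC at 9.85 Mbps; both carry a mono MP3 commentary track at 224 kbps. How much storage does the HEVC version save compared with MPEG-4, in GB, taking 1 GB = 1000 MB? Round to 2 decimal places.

Audio: 224 kbps = 0.224 Mbps.
MPEG-4: 20.824 Mbps × 4020 s = 83712.5 Mb = 10.464 GB.
HEVC: 10.074 Mbps × 4020 s = 40497.5 Mb = 5.062 GB.
Saving: 10.464 − 5.062 = 5.402 GB.

5.40 GB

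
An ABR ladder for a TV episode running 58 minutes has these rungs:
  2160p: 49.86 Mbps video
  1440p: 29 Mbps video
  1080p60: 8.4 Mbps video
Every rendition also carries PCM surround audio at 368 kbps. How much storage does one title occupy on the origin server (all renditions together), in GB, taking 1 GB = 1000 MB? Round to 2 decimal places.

38.44 GB

58 min = 3480 s
Audio: 368 kbps = 0.368 Mbps.
Sum of rendition bitrates: (49.86+0.368) + (29+0.368) + (8.4+0.368) = 88.364 Mbps.
× 3480 s = 307,507 Mb = 38,438 MB = 38.44 GB.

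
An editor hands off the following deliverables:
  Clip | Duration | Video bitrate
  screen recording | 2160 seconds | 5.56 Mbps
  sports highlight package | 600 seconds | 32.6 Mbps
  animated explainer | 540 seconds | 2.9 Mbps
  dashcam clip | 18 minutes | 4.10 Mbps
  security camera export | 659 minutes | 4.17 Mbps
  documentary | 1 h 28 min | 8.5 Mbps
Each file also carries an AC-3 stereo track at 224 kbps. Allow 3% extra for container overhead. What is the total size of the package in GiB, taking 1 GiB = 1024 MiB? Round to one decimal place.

Audio: 224 kbps = 0.224 Mbps.
screen recording: 5.784 Mbps × 2160 s × 1.03 = 12868.2 Mb
sports highlight package: 32.824 Mbps × 600 s × 1.03 = 20285.2 Mb
animated explainer: 3.124 Mbps × 540 s × 1.03 = 1737.6 Mb
dashcam clip: 4.324 Mbps × 1080 s × 1.03 = 4810.0 Mb
security camera export: 4.394 Mbps × 39540 s × 1.03 = 178950.9 Mb
documentary: 8.724 Mbps × 5280 s × 1.03 = 47444.6 Mb
Total: 266096.6 Mb = 33262.1 MB.
= 30.98 GiB.

31.0 GiB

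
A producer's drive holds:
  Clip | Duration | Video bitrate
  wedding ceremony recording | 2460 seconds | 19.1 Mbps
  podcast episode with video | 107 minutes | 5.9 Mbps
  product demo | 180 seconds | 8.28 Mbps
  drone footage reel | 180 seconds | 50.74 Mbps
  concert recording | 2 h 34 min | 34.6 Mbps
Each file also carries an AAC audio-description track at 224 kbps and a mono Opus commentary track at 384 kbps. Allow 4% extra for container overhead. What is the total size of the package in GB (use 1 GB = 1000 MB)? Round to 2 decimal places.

55.44 GB

Audio total: 224 + 384 = 608 kbps = 0.608 Mbps.
wedding ceremony recording: 19.708 Mbps × 2460 s × 1.04 = 50420.9 Mb
podcast episode with video: 6.508 Mbps × 6420 s × 1.04 = 43452.6 Mb
product demo: 8.888 Mbps × 180 s × 1.04 = 1663.8 Mb
drone footage reel: 51.348 Mbps × 180 s × 1.04 = 9612.3 Mb
concert recording: 35.208 Mbps × 9240 s × 1.04 = 338334.8 Mb
Total: 443484.5 Mb = 55435.6 MB.
= 55.44 GB.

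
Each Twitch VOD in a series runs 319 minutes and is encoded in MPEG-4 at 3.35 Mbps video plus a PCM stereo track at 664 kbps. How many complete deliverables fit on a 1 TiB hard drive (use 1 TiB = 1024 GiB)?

319 min = 19140 s
Audio: 664 kbps = 0.664 Mbps.
Total bitrate: 4.014 Mbps.
Per item: 4.014 Mbps × 19140 s = 76,828 Mb = 9,603 MB.
Capacity: 1 TiB = 8,796,093 Mb; 114.49 items → 114 complete.

114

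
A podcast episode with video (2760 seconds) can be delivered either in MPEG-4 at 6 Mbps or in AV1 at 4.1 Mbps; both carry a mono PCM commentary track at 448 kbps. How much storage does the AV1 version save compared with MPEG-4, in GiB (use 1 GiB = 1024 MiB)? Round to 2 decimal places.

Audio: 448 kbps = 0.448 Mbps.
MPEG-4: 6.448 Mbps × 2760 s = 17796.5 Mb = 2.072 GiB.
AV1: 4.548 Mbps × 2760 s = 12552.5 Mb = 1.461 GiB.
Saving: 2.072 − 1.461 = 0.610 GiB.

0.61 GiB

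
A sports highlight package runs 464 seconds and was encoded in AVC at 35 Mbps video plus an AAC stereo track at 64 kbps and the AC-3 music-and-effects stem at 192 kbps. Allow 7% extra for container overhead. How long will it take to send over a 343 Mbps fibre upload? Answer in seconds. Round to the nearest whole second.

51 seconds

Audio total: 64 + 192 = 256 kbps = 0.256 Mbps.
Total bitrate: 35.256 Mbps.
File: 35.256 Mbps × 464 s = 16358.8 Mb.
With 7% container overhead: ×1.07. → 17503.9 Mb.
At 343 Mbps: 17503.9 / 343 = 51.0 s ≈ 51 seconds.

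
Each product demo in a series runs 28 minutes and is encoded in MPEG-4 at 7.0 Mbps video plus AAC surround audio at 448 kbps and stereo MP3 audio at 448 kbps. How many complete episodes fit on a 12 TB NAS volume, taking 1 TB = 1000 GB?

28 min = 1680 s
Audio total: 448 + 448 = 896 kbps = 0.896 Mbps.
Total bitrate: 7.896 Mbps.
Per item: 7.896 Mbps × 1680 s = 13,265 Mb = 1,658 MB.
Capacity: 12 TB = 96,000,000 Mb; 7236.94 items → 7236 complete.

7236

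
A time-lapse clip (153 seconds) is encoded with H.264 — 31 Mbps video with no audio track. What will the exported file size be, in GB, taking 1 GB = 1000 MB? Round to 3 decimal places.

Total bitrate: 31 Mbps.
Stream data: 31.000 Mbps × 153 s = 4743.0 Mb.
4,743 Mb ÷ 8 = 592.9 MB → 0.5929 GB.

0.593 GB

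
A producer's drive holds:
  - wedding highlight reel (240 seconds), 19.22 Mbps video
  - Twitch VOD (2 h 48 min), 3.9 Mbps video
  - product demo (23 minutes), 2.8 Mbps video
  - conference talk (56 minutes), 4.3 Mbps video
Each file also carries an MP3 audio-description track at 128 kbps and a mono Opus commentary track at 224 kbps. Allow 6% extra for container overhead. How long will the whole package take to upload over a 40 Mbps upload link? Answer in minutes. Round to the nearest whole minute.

Audio total: 128 + 224 = 352 kbps = 0.352 Mbps.
wedding highlight reel: 19.572 Mbps × 240 s × 1.06 = 4979.1 Mb
Twitch VOD: 4.252 Mbps × 10080 s × 1.06 = 45431.8 Mb
product demo: 3.152 Mbps × 1380 s × 1.06 = 4610.7 Mb
conference talk: 4.652 Mbps × 3360 s × 1.06 = 16568.6 Mb
Total: 71590.2 Mb = 8948.8 MB.
At 40 Mbps: 71590.2 / 40 = 1790 s ≈ 29.8 minutes.

30 minutes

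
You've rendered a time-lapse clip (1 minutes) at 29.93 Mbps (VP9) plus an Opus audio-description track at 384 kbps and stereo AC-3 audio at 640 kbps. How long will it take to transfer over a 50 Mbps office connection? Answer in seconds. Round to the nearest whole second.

Audio total: 384 + 640 = 1024 kbps = 1.024 Mbps.
Total bitrate: 30.954 Mbps.
File: 30.954 Mbps × 60 s = 1857.2 Mb.
At 50 Mbps: 1857.2 / 50 = 37.1 s ≈ 37.1 seconds.

37 seconds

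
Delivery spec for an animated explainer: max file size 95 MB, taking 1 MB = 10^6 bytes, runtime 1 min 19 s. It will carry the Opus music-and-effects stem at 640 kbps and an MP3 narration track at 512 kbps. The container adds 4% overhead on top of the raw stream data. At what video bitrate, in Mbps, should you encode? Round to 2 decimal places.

Budget: 95 MB = 760.0 Mb.
Stream payload after overhead: 760.0 / 1.04 = 730.8 Mb.
1 min 19 s = 79 s
Total bitrate budget: 730.8 Mb / 79 s = 9.250 Mbps.
Audio total: 640 + 512 = 1152 kbps = 1.152 Mbps.
Video: 9.250 − 1.152 = 8.098 Mbps.

8.10 Mbps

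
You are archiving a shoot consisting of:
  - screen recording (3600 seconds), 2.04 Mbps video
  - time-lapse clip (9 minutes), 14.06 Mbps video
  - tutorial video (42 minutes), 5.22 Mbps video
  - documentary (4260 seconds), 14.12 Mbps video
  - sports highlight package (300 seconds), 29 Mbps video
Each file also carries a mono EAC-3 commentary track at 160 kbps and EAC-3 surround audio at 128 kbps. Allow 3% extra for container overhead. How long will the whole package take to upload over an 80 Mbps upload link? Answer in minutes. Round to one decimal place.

Audio total: 160 + 128 = 288 kbps = 0.288 Mbps.
screen recording: 2.328 Mbps × 3600 s × 1.03 = 8632.2 Mb
time-lapse clip: 14.348 Mbps × 540 s × 1.03 = 7980.4 Mb
tutorial video: 5.508 Mbps × 2520 s × 1.03 = 14296.6 Mb
documentary: 14.408 Mbps × 4260 s × 1.03 = 63219.4 Mb
sports highlight package: 29.288 Mbps × 300 s × 1.03 = 9050.0 Mb
Total: 103178.6 Mb = 12897.3 MB.
At 80 Mbps: 103178.6 / 80 = 1290 s ≈ 21.5 minutes.

21.5 minutes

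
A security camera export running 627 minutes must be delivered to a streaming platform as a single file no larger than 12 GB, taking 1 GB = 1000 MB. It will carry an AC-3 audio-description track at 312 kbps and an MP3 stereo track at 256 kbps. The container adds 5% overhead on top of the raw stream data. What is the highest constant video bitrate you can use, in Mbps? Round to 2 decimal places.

1.86 Mbps

Budget: 12 GB = 96000.0 Mb.
Stream payload after overhead: 96000.0 / 1.05 = 91428.6 Mb.
627 min = 37620 s
Total bitrate budget: 91428.6 Mb / 37620 s = 2.430 Mbps.
Audio total: 312 + 256 = 568 kbps = 0.568 Mbps.
Video: 2.430 − 0.568 = 1.862 Mbps.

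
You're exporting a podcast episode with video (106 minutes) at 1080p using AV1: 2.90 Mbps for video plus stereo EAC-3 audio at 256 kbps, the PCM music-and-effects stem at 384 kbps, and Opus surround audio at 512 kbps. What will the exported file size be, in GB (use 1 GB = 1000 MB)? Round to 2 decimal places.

3.22 GB

106 min = 6360 s
Audio total: 256 + 384 + 512 = 1152 kbps = 1.152 Mbps.
Total bitrate: 2.90 + 1.152 = 4.052 Mbps.
Stream data: 4.052 Mbps × 6360 s = 25770.7 Mb.
25,771 Mb ÷ 8 = 3,221 MB → 3.221 GB.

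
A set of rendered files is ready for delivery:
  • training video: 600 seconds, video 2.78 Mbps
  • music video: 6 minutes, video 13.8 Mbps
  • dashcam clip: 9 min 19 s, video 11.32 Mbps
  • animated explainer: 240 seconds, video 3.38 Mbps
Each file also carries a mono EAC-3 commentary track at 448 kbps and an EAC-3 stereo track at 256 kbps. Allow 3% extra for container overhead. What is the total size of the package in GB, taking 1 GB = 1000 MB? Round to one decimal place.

Audio total: 448 + 256 = 704 kbps = 0.704 Mbps.
training video: 3.484 Mbps × 600 s × 1.03 = 2153.1 Mb
music video: 14.504 Mbps × 360 s × 1.03 = 5378.1 Mb
dashcam clip: 12.024 Mbps × 559 s × 1.03 = 6923.1 Mb
animated explainer: 4.084 Mbps × 240 s × 1.03 = 1009.6 Mb
Total: 15463.8 Mb = 1933.0 MB.
= 1.933 GB.

1.9 GB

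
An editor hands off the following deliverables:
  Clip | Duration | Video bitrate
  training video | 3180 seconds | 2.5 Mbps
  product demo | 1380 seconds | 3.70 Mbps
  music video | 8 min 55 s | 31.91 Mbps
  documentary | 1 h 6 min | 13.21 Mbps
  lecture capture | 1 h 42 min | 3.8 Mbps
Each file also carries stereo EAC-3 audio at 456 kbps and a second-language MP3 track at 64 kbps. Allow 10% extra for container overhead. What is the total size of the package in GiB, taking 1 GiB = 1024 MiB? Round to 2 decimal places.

Audio total: 456 + 64 = 520 kbps = 0.520 Mbps.
training video: 3.020 Mbps × 3180 s × 1.10 = 10564.0 Mb
product demo: 4.220 Mbps × 1380 s × 1.10 = 6406.0 Mb
music video: 32.430 Mbps × 535 s × 1.10 = 19085.1 Mb
documentary: 13.730 Mbps × 3960 s × 1.10 = 59807.9 Mb
lecture capture: 4.320 Mbps × 6120 s × 1.10 = 29082.2 Mb
Total: 124945.1 Mb = 15618.1 MB.
= 14.55 GiB.

14.55 GiB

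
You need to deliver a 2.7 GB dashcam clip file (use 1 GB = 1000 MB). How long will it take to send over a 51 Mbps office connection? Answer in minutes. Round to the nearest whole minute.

File: 2.7 GB = 21600.0 Mb.
At 51 Mbps: 21600.0 / 51 = 423.5 s ≈ 7.06 minutes.

7 minutes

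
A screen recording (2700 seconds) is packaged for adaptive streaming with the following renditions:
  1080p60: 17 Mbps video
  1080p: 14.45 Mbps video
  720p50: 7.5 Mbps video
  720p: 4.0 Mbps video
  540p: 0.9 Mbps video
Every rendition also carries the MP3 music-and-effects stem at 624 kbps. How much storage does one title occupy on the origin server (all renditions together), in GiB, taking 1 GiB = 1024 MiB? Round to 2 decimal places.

14.76 GiB

Audio: 624 kbps = 0.624 Mbps.
Sum of rendition bitrates: (17+0.624) + (14.45+0.624) + (7.5+0.624) + (4.0+0.624) + (0.9+0.624) = 46.970 Mbps.
× 2700 s = 126,819 Mb = 15,852 MB = 14.76 GiB.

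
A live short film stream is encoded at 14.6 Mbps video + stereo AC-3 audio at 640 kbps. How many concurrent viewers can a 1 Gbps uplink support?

Audio: 640 kbps = 0.640 Mbps.
Per-viewer media rate: 15.240 Mbps.
1 Gbps = 1,000 Mbps; 1,000 / 15.240 = 65.62 → 65 viewers.

65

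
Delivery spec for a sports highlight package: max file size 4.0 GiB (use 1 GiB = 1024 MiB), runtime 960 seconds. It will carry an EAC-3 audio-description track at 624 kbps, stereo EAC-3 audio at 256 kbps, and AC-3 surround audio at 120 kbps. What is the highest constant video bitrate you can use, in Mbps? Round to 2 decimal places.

Budget: 4.0 GiB = 34359.7 Mb.
Total bitrate budget: 34359.7 Mb / 960 s = 35.791 Mbps.
Audio total: 624 + 256 + 120 = 1000 kbps = 1.000 Mbps.
Video: 35.791 − 1.000 = 34.791 Mbps.

34.79 Mbps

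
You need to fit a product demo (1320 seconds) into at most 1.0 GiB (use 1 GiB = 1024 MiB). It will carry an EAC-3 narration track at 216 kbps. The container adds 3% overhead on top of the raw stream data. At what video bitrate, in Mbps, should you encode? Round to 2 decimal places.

6.10 Mbps

Budget: 1.0 GiB = 8589.9 Mb.
Stream payload after overhead: 8589.9 / 1.03 = 8339.7 Mb.
Total bitrate budget: 8339.7 Mb / 1320 s = 6.318 Mbps.
Audio: 216 kbps = 0.216 Mbps.
Video: 6.318 − 0.216 = 6.102 Mbps.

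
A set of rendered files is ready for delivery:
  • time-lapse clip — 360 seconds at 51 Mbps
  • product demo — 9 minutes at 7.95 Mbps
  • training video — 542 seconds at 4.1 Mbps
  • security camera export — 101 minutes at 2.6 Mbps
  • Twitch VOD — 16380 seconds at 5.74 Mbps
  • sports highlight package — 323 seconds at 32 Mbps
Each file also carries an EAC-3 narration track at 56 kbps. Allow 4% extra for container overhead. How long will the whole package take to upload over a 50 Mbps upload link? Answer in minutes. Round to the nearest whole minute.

51 minutes

Audio: 56 kbps = 0.056 Mbps.
time-lapse clip: 51.056 Mbps × 360 s × 1.04 = 19115.4 Mb
product demo: 8.006 Mbps × 540 s × 1.04 = 4496.2 Mb
training video: 4.156 Mbps × 542 s × 1.04 = 2342.7 Mb
security camera export: 2.656 Mbps × 6060 s × 1.04 = 16739.2 Mb
Twitch VOD: 5.796 Mbps × 16380 s × 1.04 = 98736.0 Mb
sports highlight package: 32.056 Mbps × 323 s × 1.04 = 10768.3 Mb
Total: 152197.6 Mb = 19024.7 MB.
At 50 Mbps: 152197.6 / 50 = 3044 s ≈ 50.7 minutes.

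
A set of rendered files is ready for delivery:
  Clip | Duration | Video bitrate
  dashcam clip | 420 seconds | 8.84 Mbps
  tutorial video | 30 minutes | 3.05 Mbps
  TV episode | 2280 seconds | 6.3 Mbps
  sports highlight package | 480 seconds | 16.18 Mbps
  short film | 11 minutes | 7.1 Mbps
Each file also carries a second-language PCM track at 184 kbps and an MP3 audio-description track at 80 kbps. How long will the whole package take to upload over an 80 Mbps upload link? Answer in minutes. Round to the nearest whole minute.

Audio total: 184 + 80 = 264 kbps = 0.264 Mbps.
dashcam clip: 9.104 Mbps × 420 s = 3823.7 Mb
tutorial video: 3.314 Mbps × 1800 s = 5965.2 Mb
TV episode: 6.564 Mbps × 2280 s = 14965.9 Mb
sports highlight package: 16.444 Mbps × 480 s = 7893.1 Mb
short film: 7.364 Mbps × 660 s = 4860.2 Mb
Total: 37508.2 Mb = 4688.5 MB.
At 80 Mbps: 37508.2 / 80 = 469 s ≈ 7.81 minutes.

8 minutes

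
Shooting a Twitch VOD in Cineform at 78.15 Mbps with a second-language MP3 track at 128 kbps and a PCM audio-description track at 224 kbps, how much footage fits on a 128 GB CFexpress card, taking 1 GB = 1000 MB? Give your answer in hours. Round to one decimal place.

3.6 hours

Audio total: 128 + 224 = 352 kbps = 0.352 Mbps.
Total bitrate: 78.15 + 0.352 = 78.502 Mbps.
Capacity: 128 GB = 1,024,000 Mb.
Recording time: 1,024,000 / 78.502 = 13,044 s ≈ 3.62 hours.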